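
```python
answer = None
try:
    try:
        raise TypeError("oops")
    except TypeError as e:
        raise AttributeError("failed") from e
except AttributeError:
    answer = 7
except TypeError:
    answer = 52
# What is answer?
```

Step-by-step execution trace:
1. Inner try raises TypeError; inner `except TypeError as e` catches it.
2. `raise AttributeError(...) from e` raises AttributeError (TypeError is attached as __cause__, but only AttributeError is active).
3. Outer `except AttributeError` matches → answer = 7.
4. `except TypeError` is not reached.
Result: 7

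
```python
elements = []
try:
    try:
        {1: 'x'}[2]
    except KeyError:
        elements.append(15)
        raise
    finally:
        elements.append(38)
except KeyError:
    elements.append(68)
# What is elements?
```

Step-by-step execution trace:
1. Inner try: `{1: 'x'}[2]` raises KeyError.
2. Inner `except KeyError` matches → `elements.append(15)` → elements = [15].
3. bare `raise` re-raises KeyError.
4. Inner `finally` runs during unwinding: `elements.append(38)` → elements = [15, 38].
5. Outer `except KeyError` matches → `elements.append(68)` → elements = [15, 38, 68].
Result: [15, 38, 68]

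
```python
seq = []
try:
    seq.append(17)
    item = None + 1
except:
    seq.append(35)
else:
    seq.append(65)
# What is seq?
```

Step-by-step execution trace:
1. try: `seq.append(17)` → seq = [17].
2. `item = None + 1` raises TypeError.
3. bare `except` matches → `seq.append(35)` → seq = [17, 35].
4. `else` is skipped (an exception was raised).
Result: [17, 35]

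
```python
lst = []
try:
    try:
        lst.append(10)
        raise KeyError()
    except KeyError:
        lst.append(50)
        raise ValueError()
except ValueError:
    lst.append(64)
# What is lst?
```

Step-by-step execution trace:
1. Inner try: `lst.append(10)` → lst = [10].
2. `raise KeyError()` raises KeyError.
3. Inner `except KeyError` matches → `lst.append(50)` → lst = [10, 50].
4. `raise ValueError()` raises ValueError; propagates to outer try.
5. Outer `except ValueError` matches → `lst.append(64)` → lst = [10, 50, 64].
Result: [10, 50, 64]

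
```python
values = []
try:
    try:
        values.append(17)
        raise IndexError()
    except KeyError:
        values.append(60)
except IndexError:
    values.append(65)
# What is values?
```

Step-by-step execution trace:
1. Inner try: `values.append(17)` → values = [17].
2. `raise IndexError()` raises IndexError.
3. Inner `except KeyError` does not match IndexError; exception propagates to outer try.
4. Outer `except IndexError` matches → `values.append(65)` → values = [17, 65].
Result: [17, 65]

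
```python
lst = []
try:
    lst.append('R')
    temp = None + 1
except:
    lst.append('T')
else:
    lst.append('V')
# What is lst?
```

Step-by-step execution trace:
1. try: `lst.append('R')` → lst = ['R'].
2. `temp = None + 1` raises TypeError.
3. bare `except` matches → `lst.append('T')` → lst = ['R', 'T'].
4. `else` is skipped (an exception was raised).
Result: ['R', 'T']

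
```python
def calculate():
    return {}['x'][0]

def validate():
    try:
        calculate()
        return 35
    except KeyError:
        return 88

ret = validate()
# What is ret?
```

Step-by-step execution trace:
1. `validate()` calls `calculate()`.
2. `calculate()` evaluates `{}['x'][0]`, which raises KeyError; it propagates to the caller.
3. `return 35` is not reached.
4. `except KeyError` in validate matches → returns 88.
5. ret = 88.
Result: 88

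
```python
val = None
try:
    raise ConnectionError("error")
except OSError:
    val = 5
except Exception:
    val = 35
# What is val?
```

Step-by-step execution trace:
1. `raise ConnectionError(...)` raises ConnectionError.
2. `except OSError` matches (ConnectionError is a subclass of OSError) → val = 5.
3. `except Exception` is not reached.
Result: 5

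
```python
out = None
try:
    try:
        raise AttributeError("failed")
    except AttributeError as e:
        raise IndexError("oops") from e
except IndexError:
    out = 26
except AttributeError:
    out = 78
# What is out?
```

Step-by-step execution trace:
1. Inner try raises AttributeError; inner `except AttributeError as e` catches it.
2. `raise IndexError(...) from e` raises IndexError (AttributeError is attached as __cause__, but only IndexError is active).
3. Outer `except IndexError` matches → out = 26.
4. `except AttributeError` is not reached.
Result: 26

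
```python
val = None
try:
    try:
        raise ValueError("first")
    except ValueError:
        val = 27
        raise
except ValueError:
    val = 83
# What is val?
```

Step-by-step execution trace:
1. Inner try: `raise ValueError("first")` raises ValueError.
2. Inner `except ValueError` matches → val = 27.
3. bare `raise` re-raises the same ValueError.
4. Outer `except ValueError` matches → val = 83.
Result: 83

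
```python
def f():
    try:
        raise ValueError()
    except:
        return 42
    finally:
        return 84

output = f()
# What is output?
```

Step-by-step execution trace:
1. `f()` enters try: `raise ValueError()` raises ValueError.
2. bare `except` matches → `return 42` sets pending return value 42.
3. Before returning, `finally: return 84` runs and overrides the pending return.
4. f() returns 84 → output = 84.
Result: 84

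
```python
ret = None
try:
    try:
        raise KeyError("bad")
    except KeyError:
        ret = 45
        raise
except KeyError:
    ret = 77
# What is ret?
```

Step-by-step execution trace:
1. Inner try: `raise KeyError("bad")` raises KeyError.
2. Inner `except KeyError` matches → ret = 45.
3. bare `raise` re-raises the same KeyError.
4. Outer `except KeyError` matches → ret = 77.
Result: 77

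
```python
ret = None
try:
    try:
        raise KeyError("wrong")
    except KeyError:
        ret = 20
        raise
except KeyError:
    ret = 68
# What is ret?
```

Step-by-step execution trace:
1. Inner try: `raise KeyError("wrong")` raises KeyError.
2. Inner `except KeyError` matches → ret = 20.
3. bare `raise` re-raises the same KeyError.
4. Outer `except KeyError` matches → ret = 68.
Result: 68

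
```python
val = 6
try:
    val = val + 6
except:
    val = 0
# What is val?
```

Step-by-step execution trace:
1. val starts at 6.
2. try: `val = val + 6` → val = 12. No exception raised.
3. `except` is skipped.
Result: 12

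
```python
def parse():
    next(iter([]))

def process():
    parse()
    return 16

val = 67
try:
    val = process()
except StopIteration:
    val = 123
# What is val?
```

Step-by-step execution trace:
1. val starts at 67.
2. try: `process()` calls `parse()`.
3. `parse()` evaluates `next(iter([]))`, which raises StopIteration; it propagates through process (uncaught).
4. `return 16` in process is not reached; the assignment to val does not complete.
5. `except StopIteration` matches → val = 123.
Result: 123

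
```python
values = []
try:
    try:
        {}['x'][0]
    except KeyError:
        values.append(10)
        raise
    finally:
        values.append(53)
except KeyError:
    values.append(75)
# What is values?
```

Step-by-step execution trace:
1. Inner try: `{}['x'][0]` raises KeyError.
2. Inner `except KeyError` matches → `values.append(10)` → values = [10].
3. bare `raise` re-raises KeyError.
4. Inner `finally` runs during unwinding: `values.append(53)` → values = [10, 53].
5. Outer `except KeyError` matches → `values.append(75)` → values = [10, 53, 75].
Result: [10, 53, 75]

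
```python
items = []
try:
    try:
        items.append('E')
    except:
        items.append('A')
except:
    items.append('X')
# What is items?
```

Step-by-step execution trace:
1. Inner try: `items.append('E')` → items = ['E']. No exception raised.
2. Inner `except` is skipped.
3. Inner try completes normally; outer `except` is skipped.
Result: ['E']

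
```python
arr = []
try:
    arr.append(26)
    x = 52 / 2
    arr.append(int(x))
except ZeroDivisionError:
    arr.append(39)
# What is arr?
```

Step-by-step execution trace:
1. try: `arr.append(26)` → arr = [26].
2. `x = 52 / 2` → x = 26.0. No exception raised.
3. `arr.append(int(x))` → arr = [26, 26].
4. `except ZeroDivisionError` is skipped (no exception was raised).
Result: [26, 26]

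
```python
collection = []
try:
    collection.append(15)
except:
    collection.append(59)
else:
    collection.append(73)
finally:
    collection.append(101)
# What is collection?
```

Step-by-step execution trace:
1. try: `collection.append(15)` → collection = [15]. No exception raised.
2. `except` is skipped.
3. `else` runs: `collection.append(73)` → collection = [15, 73].
4. `finally` always runs: `collection.append(101)` → collection = [15, 73, 101].
Result: [15, 73, 101]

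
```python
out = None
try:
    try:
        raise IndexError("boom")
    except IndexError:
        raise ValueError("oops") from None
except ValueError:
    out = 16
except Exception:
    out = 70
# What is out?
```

Step-by-step execution trace:
1. Inner try raises IndexError; inner `except IndexError` catches it.
2. `raise ValueError(...) from None` raises ValueError (from None suppresses __context__, but the active exception is still ValueError).
3. Outer `except ValueError` matches → out = 16.
4. `except Exception` is not reached.
Result: 16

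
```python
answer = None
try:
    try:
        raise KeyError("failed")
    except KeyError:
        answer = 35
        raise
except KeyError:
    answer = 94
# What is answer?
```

Step-by-step execution trace:
1. Inner try: `raise KeyError("failed")` raises KeyError.
2. Inner `except KeyError` matches → answer = 35.
3. bare `raise` re-raises the same KeyError.
4. Outer `except KeyError` matches → answer = 94.
Result: 94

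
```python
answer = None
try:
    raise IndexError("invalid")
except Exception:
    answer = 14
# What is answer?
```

Step-by-step execution trace:
1. `raise IndexError(...)` raises IndexError.
2. `except Exception` matches (IndexError is a subclass of Exception) → answer = 14.
Result: 14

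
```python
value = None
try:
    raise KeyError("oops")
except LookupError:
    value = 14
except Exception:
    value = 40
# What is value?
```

Step-by-step execution trace:
1. `raise KeyError(...)` raises KeyError.
2. `except LookupError` matches (KeyError is a subclass of LookupError) → value = 14.
3. `except Exception` is not reached.
Result: 14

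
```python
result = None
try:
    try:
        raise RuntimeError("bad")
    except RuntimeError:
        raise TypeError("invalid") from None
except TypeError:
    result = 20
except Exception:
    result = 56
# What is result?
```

Step-by-step execution trace:
1. Inner try raises RuntimeError; inner `except RuntimeError` catches it.
2. `raise TypeError(...) from None` raises TypeError (from None suppresses __context__, but the active exception is still TypeError).
3. Outer `except TypeError` matches → result = 20.
4. `except Exception` is not reached.
Result: 20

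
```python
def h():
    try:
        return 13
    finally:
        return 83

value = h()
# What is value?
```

Step-by-step execution trace:
1. `h()` enters try: `return 13` sets pending return value 13.
2. Before returning, `finally: return 83` runs and overrides the pending return.
3. h() returns 83 → value = 83.
Result: 83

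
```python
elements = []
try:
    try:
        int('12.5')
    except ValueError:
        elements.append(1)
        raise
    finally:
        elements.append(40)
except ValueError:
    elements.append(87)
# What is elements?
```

Step-by-step execution trace:
1. Inner try: `int('12.5')` raises ValueError.
2. Inner `except ValueError` matches → `elements.append(1)` → elements = [1].
3. bare `raise` re-raises ValueError.
4. Inner `finally` runs during unwinding: `elements.append(40)` → elements = [1, 40].
5. Outer `except ValueError` matches → `elements.append(87)` → elements = [1, 40, 87].
Result: [1, 40, 87]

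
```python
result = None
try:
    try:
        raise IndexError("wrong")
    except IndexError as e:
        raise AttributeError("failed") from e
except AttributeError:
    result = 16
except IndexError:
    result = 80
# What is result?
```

Step-by-step execution trace:
1. Inner try raises IndexError; inner `except IndexError as e` catches it.
2. `raise AttributeError(...) from e` raises AttributeError (IndexError is attached as __cause__, but only AttributeError is active).
3. Outer `except AttributeError` matches → result = 16.
4. `except IndexError` is not reached.
Result: 16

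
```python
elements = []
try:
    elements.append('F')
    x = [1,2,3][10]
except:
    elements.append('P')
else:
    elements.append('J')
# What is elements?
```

Step-by-step execution trace:
1. try: `elements.append('F')` → elements = ['F'].
2. `x = [1,2,3][10]` raises IndexError.
3. bare `except` matches → `elements.append('P')` → elements = ['F', 'P'].
4. `else` is skipped (an exception was raised).
Result: ['F', 'P']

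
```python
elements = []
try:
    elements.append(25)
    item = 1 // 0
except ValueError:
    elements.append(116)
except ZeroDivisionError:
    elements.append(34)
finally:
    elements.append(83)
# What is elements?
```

Step-by-step execution trace:
1. try: `elements.append(25)` → elements = [25].
2. `item = 1 // 0` raises ZeroDivisionError.
3. `except ValueError` does not match ZeroDivisionError; skipped.
4. `except ZeroDivisionError` matches → `elements.append(34)` → elements = [25, 34].
5. finally always runs: `elements.append(83)` → elements = [25, 34, 83].
Result: [25, 34, 83]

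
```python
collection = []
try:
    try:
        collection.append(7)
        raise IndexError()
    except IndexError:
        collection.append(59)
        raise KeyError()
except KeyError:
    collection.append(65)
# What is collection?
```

Step-by-step execution trace:
1. Inner try: `collection.append(7)` → collection = [7].
2. `raise IndexError()` raises IndexError.
3. Inner `except IndexError` matches → `collection.append(59)` → collection = [7, 59].
4. `raise KeyError()` raises KeyError; propagates to outer try.
5. Outer `except KeyError` matches → `collection.append(65)` → collection = [7, 59, 65].
Result: [7, 59, 65]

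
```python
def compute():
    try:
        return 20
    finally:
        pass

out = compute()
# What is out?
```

Step-by-step execution trace:
1. `compute()` enters try: `return 20` sets pending return value 20.
2. Before returning, `finally: pass` runs (no effect).
3. compute() returns 20 → out = 20.
Result: 20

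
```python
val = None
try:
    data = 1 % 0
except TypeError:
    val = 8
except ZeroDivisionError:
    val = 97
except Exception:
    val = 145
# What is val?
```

Step-by-step execution trace:
1. `data = 1 % 0` raises ZeroDivisionError.
2. `except TypeError` does not match ZeroDivisionError; skipped.
3. `except ZeroDivisionError` matches → val = 97.
4. Remaining except clauses are skipped.
Result: 97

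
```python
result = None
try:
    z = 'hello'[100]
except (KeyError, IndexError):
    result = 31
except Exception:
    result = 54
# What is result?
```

Step-by-step execution trace:
1. `z = 'hello'[100]` raises IndexError.
2. `except (KeyError, IndexError)` matches (IndexError is in the tuple) → result = 31.
3. `except Exception` is not reached.
Result: 31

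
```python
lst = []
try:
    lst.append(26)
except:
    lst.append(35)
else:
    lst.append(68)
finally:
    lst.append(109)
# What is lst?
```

Step-by-step execution trace:
1. try: `lst.append(26)` → lst = [26]. No exception raised.
2. `except` is skipped.
3. `else` runs: `lst.append(68)` → lst = [26, 68].
4. `finally` always runs: `lst.append(109)` → lst = [26, 68, 109].
Result: [26, 68, 109]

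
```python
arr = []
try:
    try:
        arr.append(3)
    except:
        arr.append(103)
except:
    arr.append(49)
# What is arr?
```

Step-by-step execution trace:
1. Inner try: `arr.append(3)` → arr = [3]. No exception raised.
2. Inner `except` is skipped.
3. Inner try completes normally; outer `except` is skipped.
Result: [3]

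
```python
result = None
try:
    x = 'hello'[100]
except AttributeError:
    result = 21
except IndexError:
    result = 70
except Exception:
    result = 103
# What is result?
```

Step-by-step execution trace:
1. `x = 'hello'[100]` raises IndexError.
2. `except AttributeError` does not match IndexError; skipped.
3. `except IndexError` matches → result = 70.
4. Remaining except clauses are skipped.
Result: 70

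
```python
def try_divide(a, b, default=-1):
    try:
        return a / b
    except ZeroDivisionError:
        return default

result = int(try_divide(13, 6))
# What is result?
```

Step-by-step execution trace:
1. `try_divide(13, 6)` enters try: `return 13 / 6` → returns 2.1666666666666665. No exception raised.
2. `except ZeroDivisionError` is skipped.
3. `int(2.1666666666666665)` → 2 → result = 2.
Result: 2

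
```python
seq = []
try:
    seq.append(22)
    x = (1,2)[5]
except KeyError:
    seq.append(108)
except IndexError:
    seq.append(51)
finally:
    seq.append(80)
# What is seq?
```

Step-by-step execution trace:
1. try: `seq.append(22)` → seq = [22].
2. `x = (1,2)[5]` raises IndexError.
3. `except KeyError` does not match IndexError; skipped.
4. `except IndexError` matches → `seq.append(51)` → seq = [22, 51].
5. finally always runs: `seq.append(80)` → seq = [22, 51, 80].
Result: [22, 51, 80]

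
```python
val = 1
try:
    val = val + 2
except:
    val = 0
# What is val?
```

Step-by-step execution trace:
1. val starts at 1.
2. try: `val = val + 2` → val = 3. No exception raised.
3. `except` is skipped.
Result: 3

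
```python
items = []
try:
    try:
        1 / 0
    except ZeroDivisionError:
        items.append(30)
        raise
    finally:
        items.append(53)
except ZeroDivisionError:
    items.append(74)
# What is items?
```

Step-by-step execution trace:
1. Inner try: `1 / 0` raises ZeroDivisionError.
2. Inner `except ZeroDivisionError` matches → `items.append(30)` → items = [30].
3. bare `raise` re-raises ZeroDivisionError.
4. Inner `finally` runs during unwinding: `items.append(53)` → items = [30, 53].
5. Outer `except ZeroDivisionError` matches → `items.append(74)` → items = [30, 53, 74].
Result: [30, 53, 74]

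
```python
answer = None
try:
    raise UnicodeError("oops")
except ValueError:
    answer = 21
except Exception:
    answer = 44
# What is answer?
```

Step-by-step execution trace:
1. `raise UnicodeError(...)` raises UnicodeError.
2. `except ValueError` matches (UnicodeError is a subclass of ValueError) → answer = 21.
3. `except Exception` is not reached.
Result: 21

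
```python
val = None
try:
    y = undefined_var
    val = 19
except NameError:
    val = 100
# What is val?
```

Step-by-step execution trace:
1. `y = undefined_var` raises NameError.
2. `val = 19` is not reached.
3. `except NameError` matches → val = 100.
Result: 100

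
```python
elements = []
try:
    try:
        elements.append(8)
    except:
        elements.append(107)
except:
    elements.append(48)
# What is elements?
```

Step-by-step execution trace:
1. Inner try: `elements.append(8)` → elements = [8]. No exception raised.
2. Inner `except` is skipped.
3. Inner try completes normally; outer `except` is skipped.
Result: [8]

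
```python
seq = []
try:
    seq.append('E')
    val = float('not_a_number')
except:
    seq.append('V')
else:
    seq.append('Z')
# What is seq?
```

Step-by-step execution trace:
1. try: `seq.append('E')` → seq = ['E'].
2. `val = float('not_a_number')` raises ValueError.
3. bare `except` matches → `seq.append('V')` → seq = ['E', 'V'].
4. `else` is skipped (an exception was raised).
Result: ['E', 'V']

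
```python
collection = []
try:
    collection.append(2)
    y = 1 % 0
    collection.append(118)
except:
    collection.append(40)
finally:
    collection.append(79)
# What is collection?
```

Step-by-step execution trace:
1. try: `collection.append(2)` → collection = [2].
2. `y = 1 % 0` raises ZeroDivisionError; `collection.append(118)` is not reached.
3. bare `except` matches → `collection.append(40)` → collection = [2, 40].
4. finally always runs: `collection.append(79)` → collection = [2, 40, 79].
Result: [2, 40, 79]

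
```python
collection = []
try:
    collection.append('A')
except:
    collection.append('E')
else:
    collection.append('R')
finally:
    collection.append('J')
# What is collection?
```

Step-by-step execution trace:
1. try: `collection.append('A')` → collection = ['A']. No exception raised.
2. `except` is skipped.
3. `else` runs: `collection.append('R')` → collection = ['A', 'R'].
4. `finally` always runs: `collection.append('J')` → collection = ['A', 'R', 'J'].
Result: ['A', 'R', 'J']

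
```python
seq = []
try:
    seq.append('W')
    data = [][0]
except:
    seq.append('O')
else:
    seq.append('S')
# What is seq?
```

Step-by-step execution trace:
1. try: `seq.append('W')` → seq = ['W'].
2. `data = [][0]` raises IndexError.
3. bare `except` matches → `seq.append('O')` → seq = ['W', 'O'].
4. `else` is skipped (an exception was raised).
Result: ['W', 'O']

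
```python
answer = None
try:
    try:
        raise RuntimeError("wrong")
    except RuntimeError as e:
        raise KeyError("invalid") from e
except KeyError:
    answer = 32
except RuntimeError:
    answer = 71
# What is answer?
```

Step-by-step execution trace:
1. Inner try raises RuntimeError; inner `except RuntimeError as e` catches it.
2. `raise KeyError(...) from e` raises KeyError (RuntimeError is attached as __cause__, but only KeyError is active).
3. Outer `except KeyError` matches → answer = 32.
4. `except RuntimeError` is not reached.
Result: 32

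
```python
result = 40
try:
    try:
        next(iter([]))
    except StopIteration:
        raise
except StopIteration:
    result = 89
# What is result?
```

Step-by-step execution trace:
1. Inner try: `next(iter([]))` raises StopIteration.
2. Inner `except StopIteration` matches; bare `raise` re-raises the same StopIteration.
3. Outer `except StopIteration` matches → result = 89.
Result: 89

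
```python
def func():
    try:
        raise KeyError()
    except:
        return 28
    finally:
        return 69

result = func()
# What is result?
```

Step-by-step execution trace:
1. `func()` enters try: `raise KeyError()` raises KeyError.
2. bare `except` matches → `return 28` sets pending return value 28.
3. Before returning, `finally: return 69` runs and overrides the pending return.
4. func() returns 69 → result = 69.
Result: 69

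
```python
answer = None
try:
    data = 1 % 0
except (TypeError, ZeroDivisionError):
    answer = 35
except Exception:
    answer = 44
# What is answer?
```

Step-by-step execution trace:
1. `data = 1 % 0` raises ZeroDivisionError.
2. `except (TypeError, ZeroDivisionError)` matches (ZeroDivisionError is in the tuple) → answer = 35.
3. `except Exception` is not reached.
Result: 35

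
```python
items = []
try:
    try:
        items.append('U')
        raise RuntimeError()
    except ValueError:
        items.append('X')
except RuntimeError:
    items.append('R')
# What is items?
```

Step-by-step execution trace:
1. Inner try: `items.append('U')` → items = ['U'].
2. `raise RuntimeError()` raises RuntimeError.
3. Inner `except ValueError` does not match RuntimeError; exception propagates to outer try.
4. Outer `except RuntimeError` matches → `items.append('R')` → items = ['U', 'R'].
Result: ['U', 'R']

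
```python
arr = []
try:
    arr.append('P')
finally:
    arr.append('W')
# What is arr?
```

Step-by-step execution trace:
1. try: `arr.append('P')` → arr = ['P'].
2. The try body completes without raising.
3. finally always runs: `arr.append('W')` → arr = ['P', 'W'].
Result: ['P', 'W']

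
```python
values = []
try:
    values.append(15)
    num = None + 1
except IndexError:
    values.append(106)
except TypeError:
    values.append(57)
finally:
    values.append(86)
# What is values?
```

Step-by-step execution trace:
1. try: `values.append(15)` → values = [15].
2. `num = None + 1` raises TypeError.
3. `except IndexError` does not match TypeError; skipped.
4. `except TypeError` matches → `values.append(57)` → values = [15, 57].
5. finally always runs: `values.append(86)` → values = [15, 57, 86].
Result: [15, 57, 86]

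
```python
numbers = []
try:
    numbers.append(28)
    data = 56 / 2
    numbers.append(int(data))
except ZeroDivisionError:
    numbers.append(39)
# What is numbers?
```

Step-by-step execution trace:
1. try: `numbers.append(28)` → numbers = [28].
2. `data = 56 / 2` → data = 28.0. No exception raised.
3. `numbers.append(int(data))` → numbers = [28, 28].
4. `except ZeroDivisionError` is skipped (no exception was raised).
Result: [28, 28]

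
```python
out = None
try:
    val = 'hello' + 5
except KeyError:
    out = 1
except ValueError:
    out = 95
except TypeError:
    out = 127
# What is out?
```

Step-by-step execution trace:
1. `val = 'hello' + 5` raises TypeError.
2. `except KeyError` does not match TypeError; skipped.
3. `except ValueError` does not match TypeError; skipped.
4. `except TypeError` matches → out = 127.
Result: 127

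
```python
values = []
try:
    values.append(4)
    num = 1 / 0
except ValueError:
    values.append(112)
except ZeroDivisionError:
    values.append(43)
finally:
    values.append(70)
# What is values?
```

Step-by-step execution trace:
1. try: `values.append(4)` → values = [4].
2. `num = 1 / 0` raises ZeroDivisionError.
3. `except ValueError` does not match ZeroDivisionError; skipped.
4. `except ZeroDivisionError` matches → `values.append(43)` → values = [4, 43].
5. finally always runs: `values.append(70)` → values = [4, 43, 70].
Result: [4, 43, 70]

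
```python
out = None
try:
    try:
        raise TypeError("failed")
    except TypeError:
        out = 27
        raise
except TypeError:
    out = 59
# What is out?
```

Step-by-step execution trace:
1. Inner try: `raise TypeError("failed")` raises TypeError.
2. Inner `except TypeError` matches → out = 27.
3. bare `raise` re-raises the same TypeError.
4. Outer `except TypeError` matches → out = 59.
Result: 59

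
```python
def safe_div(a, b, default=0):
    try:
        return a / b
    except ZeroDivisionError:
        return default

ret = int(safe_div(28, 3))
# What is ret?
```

Step-by-step execution trace:
1. `safe_div(28, 3)` enters try: `return 28 / 3` → returns 9.333333333333334. No exception raised.
2. `except ZeroDivisionError` is skipped.
3. `int(9.333333333333334)` → 9 → ret = 9.
Result: 9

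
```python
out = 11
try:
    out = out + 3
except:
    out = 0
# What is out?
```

Step-by-step execution trace:
1. out starts at 11.
2. try: `out = out + 3` → out = 14. No exception raised.
3. `except` is skipped.
Result: 14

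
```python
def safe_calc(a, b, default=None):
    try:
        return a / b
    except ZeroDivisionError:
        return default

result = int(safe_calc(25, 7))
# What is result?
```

Step-by-step execution trace:
1. `safe_calc(25, 7)` enters try: `return 25 / 7` → returns 3.5714285714285716. No exception raised.
2. `except ZeroDivisionError` is skipped.
3. `int(3.5714285714285716)` → 3 → result = 3.
Result: 3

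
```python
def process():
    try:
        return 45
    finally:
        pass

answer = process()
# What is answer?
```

Step-by-step execution trace:
1. `process()` enters try: `return 45` sets pending return value 45.
2. Before returning, `finally: pass` runs (no effect).
3. process() returns 45 → answer = 45.
Result: 45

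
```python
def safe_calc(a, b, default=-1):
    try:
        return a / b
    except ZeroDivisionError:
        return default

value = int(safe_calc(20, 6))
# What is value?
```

Step-by-step execution trace:
1. `safe_calc(20, 6)` enters try: `return 20 / 6` → returns 3.3333333333333335. No exception raised.
2. `except ZeroDivisionError` is skipped.
3. `int(3.3333333333333335)` → 3 → value = 3.
Result: 3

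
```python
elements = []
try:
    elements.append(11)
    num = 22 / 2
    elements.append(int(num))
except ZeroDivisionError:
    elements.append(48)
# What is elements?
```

Step-by-step execution trace:
1. try: `elements.append(11)` → elements = [11].
2. `num = 22 / 2` → num = 11.0. No exception raised.
3. `elements.append(int(num))` → elements = [11, 11].
4. `except ZeroDivisionError` is skipped (no exception was raised).
Result: [11, 11]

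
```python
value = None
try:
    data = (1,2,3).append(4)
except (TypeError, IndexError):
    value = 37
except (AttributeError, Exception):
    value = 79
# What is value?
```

Step-by-step execution trace:
1. `data = (1,2,3).append(4)` raises AttributeError.
2. `except (TypeError, IndexError)` does not match AttributeError; skipped.
3. `except (AttributeError, Exception)` matches (AttributeError is in the tuple) → value = 79.
Result: 79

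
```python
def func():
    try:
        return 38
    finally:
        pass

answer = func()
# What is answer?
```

Step-by-step execution trace:
1. `func()` enters try: `return 38` sets pending return value 38.
2. Before returning, `finally: pass` runs (no effect).
3. func() returns 38 → answer = 38.
Result: 38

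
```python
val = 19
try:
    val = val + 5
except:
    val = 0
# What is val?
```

Step-by-step execution trace:
1. val starts at 19.
2. try: `val = val + 5` → val = 24. No exception raised.
3. `except` is skipped.
Result: 24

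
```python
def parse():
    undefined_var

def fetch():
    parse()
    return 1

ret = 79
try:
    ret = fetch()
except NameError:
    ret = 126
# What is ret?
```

Step-by-step execution trace:
1. ret starts at 79.
2. try: `fetch()` calls `parse()`.
3. `parse()` evaluates `undefined_var`, which raises NameError; it propagates through fetch (uncaught).
4. `return 1` in fetch is not reached; the assignment to ret does not complete.
5. `except NameError` matches → ret = 126.
Result: 126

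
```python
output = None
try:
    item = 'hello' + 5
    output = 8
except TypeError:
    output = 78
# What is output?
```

Step-by-step execution trace:
1. `item = 'hello' + 5` raises TypeError.
2. `output = 8` is not reached.
3. `except TypeError` matches → output = 78.
Result: 78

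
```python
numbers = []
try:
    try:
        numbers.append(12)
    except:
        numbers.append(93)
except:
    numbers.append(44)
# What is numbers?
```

Step-by-step execution trace:
1. Inner try: `numbers.append(12)` → numbers = [12]. No exception raised.
2. Inner `except` is skipped.
3. Inner try completes normally; outer `except` is skipped.
Result: [12]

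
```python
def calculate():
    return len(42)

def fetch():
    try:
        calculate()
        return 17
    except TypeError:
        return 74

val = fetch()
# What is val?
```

Step-by-step execution trace:
1. `fetch()` calls `calculate()`.
2. `calculate()` evaluates `len(42)`, which raises TypeError; it propagates to the caller.
3. `return 17` is not reached.
4. `except TypeError` in fetch matches → returns 74.
5. val = 74.
Result: 74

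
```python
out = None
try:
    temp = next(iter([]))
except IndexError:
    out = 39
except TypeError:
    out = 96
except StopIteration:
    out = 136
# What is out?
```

Step-by-step execution trace:
1. `temp = next(iter([]))` raises StopIteration.
2. `except IndexError` does not match StopIteration; skipped.
3. `except TypeError` does not match StopIteration; skipped.
4. `except StopIteration` matches → out = 136.
Result: 136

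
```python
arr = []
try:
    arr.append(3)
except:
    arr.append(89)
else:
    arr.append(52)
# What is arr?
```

Step-by-step execution trace:
1. try: `arr.append(3)` → arr = [3]. No exception raised.
2. `except` is skipped.
3. `else` runs (try completed without exception): `arr.append(52)` → arr = [3, 52].
Result: [3, 52]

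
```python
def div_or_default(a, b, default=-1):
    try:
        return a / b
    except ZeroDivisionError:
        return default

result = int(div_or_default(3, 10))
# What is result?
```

Step-by-step execution trace:
1. `div_or_default(3, 10)` enters try: `return 3 / 10` → returns 0.3. No exception raised.
2. `except ZeroDivisionError` is skipped.
3. `int(0.3)` → 0 → result = 0.
Result: 0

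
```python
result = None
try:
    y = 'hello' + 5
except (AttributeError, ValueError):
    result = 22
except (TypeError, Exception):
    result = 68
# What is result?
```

Step-by-step execution trace:
1. `y = 'hello' + 5` raises TypeError.
2. `except (AttributeError, ValueError)` does not match TypeError; skipped.
3. `except (TypeError, Exception)` matches (TypeError is in the tuple) → result = 68.
Result: 68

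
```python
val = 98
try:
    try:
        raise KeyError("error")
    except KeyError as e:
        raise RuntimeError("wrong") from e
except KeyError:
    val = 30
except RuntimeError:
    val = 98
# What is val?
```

Step-by-step execution trace:
1. Inner try raises KeyError; inner `except KeyError as e` catches it.
2. `raise RuntimeError(...) from e` raises RuntimeError (KeyError is attached as __cause__, but only RuntimeError is active).
3. Outer `except KeyError` does not match RuntimeError; skipped.
4. Outer `except RuntimeError` matches → val = 98.
Result: 98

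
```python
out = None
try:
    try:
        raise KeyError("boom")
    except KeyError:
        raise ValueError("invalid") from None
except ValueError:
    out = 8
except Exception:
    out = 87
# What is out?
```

Step-by-step execution trace:
1. Inner try raises KeyError; inner `except KeyError` catches it.
2. `raise ValueError(...) from None` raises ValueError (from None suppresses __context__, but the active exception is still ValueError).
3. Outer `except ValueError` matches → out = 8.
4. `except Exception` is not reached.
Result: 8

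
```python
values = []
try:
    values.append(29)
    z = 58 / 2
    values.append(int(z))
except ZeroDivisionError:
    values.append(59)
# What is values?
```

Step-by-step execution trace:
1. try: `values.append(29)` → values = [29].
2. `z = 58 / 2` → z = 29.0. No exception raised.
3. `values.append(int(z))` → values = [29, 29].
4. `except ZeroDivisionError` is skipped (no exception was raised).
Result: [29, 29]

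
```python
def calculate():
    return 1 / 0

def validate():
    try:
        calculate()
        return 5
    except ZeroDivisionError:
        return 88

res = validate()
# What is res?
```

Step-by-step execution trace:
1. `validate()` calls `calculate()`.
2. `calculate()` evaluates `1 / 0`, which raises ZeroDivisionError; it propagates to the caller.
3. `return 5` is not reached.
4. `except ZeroDivisionError` in validate matches → returns 88.
5. res = 88.
Result: 88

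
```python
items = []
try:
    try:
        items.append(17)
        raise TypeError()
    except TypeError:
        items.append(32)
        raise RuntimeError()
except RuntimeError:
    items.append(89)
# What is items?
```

Step-by-step execution trace:
1. Inner try: `items.append(17)` → items = [17].
2. `raise TypeError()` raises TypeError.
3. Inner `except TypeError` matches → `items.append(32)` → items = [17, 32].
4. `raise RuntimeError()` raises RuntimeError; propagates to outer try.
5. Outer `except RuntimeError` matches → `items.append(89)` → items = [17, 32, 89].
Result: [17, 32, 89]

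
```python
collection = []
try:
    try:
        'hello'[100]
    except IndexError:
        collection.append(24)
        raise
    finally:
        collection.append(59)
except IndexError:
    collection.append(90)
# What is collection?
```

Step-by-step execution trace:
1. Inner try: `'hello'[100]` raises IndexError.
2. Inner `except IndexError` matches → `collection.append(24)` → collection = [24].
3. bare `raise` re-raises IndexError.
4. Inner `finally` runs during unwinding: `collection.append(59)` → collection = [24, 59].
5. Outer `except IndexError` matches → `collection.append(90)` → collection = [24, 59, 90].
Result: [24, 59, 90]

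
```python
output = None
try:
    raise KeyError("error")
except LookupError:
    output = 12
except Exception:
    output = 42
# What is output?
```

Step-by-step execution trace:
1. `raise KeyError(...)` raises KeyError.
2. `except LookupError` matches (KeyError is a subclass of LookupError) → output = 12.
3. `except Exception` is not reached.
Result: 12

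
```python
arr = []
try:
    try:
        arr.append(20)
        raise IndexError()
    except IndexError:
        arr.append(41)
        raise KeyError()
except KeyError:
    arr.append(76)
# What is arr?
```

Step-by-step execution trace:
1. Inner try: `arr.append(20)` → arr = [20].
2. `raise IndexError()` raises IndexError.
3. Inner `except IndexError` matches → `arr.append(41)` → arr = [20, 41].
4. `raise KeyError()` raises KeyError; propagates to outer try.
5. Outer `except KeyError` matches → `arr.append(76)` → arr = [20, 41, 76].
Result: [20, 41, 76]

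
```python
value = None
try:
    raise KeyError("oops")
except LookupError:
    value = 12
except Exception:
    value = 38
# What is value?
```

Step-by-step execution trace:
1. `raise KeyError(...)` raises KeyError.
2. `except LookupError` matches (KeyError is a subclass of LookupError) → value = 12.
3. `except Exception` is not reached.
Result: 12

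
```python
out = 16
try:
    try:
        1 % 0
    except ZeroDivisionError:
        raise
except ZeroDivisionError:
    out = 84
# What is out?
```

Step-by-step execution trace:
1. Inner try: `1 % 0` raises ZeroDivisionError.
2. Inner `except ZeroDivisionError` matches; bare `raise` re-raises the same ZeroDivisionError.
3. Outer `except ZeroDivisionError` matches → out = 84.
Result: 84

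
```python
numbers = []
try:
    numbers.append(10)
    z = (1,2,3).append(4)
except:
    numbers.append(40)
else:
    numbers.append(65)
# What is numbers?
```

Step-by-step execution trace:
1. try: `numbers.append(10)` → numbers = [10].
2. `z = (1,2,3).append(4)` raises AttributeError.
3. bare `except` matches → `numbers.append(40)` → numbers = [10, 40].
4. `else` is skipped (an exception was raised).
Result: [10, 40]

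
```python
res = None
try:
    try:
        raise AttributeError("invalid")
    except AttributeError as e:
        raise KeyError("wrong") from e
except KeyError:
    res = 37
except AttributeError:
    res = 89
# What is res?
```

Step-by-step execution trace:
1. Inner try raises AttributeError; inner `except AttributeError as e` catches it.
2. `raise KeyError(...) from e` raises KeyError (AttributeError is attached as __cause__, but only KeyError is active).
3. Outer `except KeyError` matches → res = 37.
4. `except AttributeError` is not reached.
Result: 37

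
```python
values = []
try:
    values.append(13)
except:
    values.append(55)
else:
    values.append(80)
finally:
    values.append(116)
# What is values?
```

Step-by-step execution trace:
1. try: `values.append(13)` → values = [13]. No exception raised.
2. `except` is skipped.
3. `else` runs: `values.append(80)` → values = [13, 80].
4. `finally` always runs: `values.append(116)` → values = [13, 80, 116].
Result: [13, 80, 116]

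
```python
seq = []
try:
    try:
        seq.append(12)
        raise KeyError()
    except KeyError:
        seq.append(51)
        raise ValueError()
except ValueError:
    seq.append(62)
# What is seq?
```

Step-by-step execution trace:
1. Inner try: `seq.append(12)` → seq = [12].
2. `raise KeyError()` raises KeyError.
3. Inner `except KeyError` matches → `seq.append(51)` → seq = [12, 51].
4. `raise ValueError()` raises ValueError; propagates to outer try.
5. Outer `except ValueError` matches → `seq.append(62)` → seq = [12, 51, 62].
Result: [12, 51, 62]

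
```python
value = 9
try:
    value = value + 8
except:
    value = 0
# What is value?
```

Step-by-step execution trace:
1. value starts at 9.
2. try: `value = value + 8` → value = 17. No exception raised.
3. `except` is skipped.
Result: 17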